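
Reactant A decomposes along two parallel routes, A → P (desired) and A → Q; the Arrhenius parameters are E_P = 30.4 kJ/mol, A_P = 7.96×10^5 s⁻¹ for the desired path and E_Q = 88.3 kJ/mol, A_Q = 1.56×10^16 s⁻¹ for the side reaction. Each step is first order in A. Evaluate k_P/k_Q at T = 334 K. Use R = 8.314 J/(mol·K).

With equal orders, S_{P/Q} = k_P/k_Q = (A_P/A_Q)·exp[(E_Q−E_P)/(RT)].
(E_Q−E_P)/(RT) = (88.3−30.4)×10³/(8.314×334) = 57900/2777 = 20.85.
k_P/k_Q = (7.96×10^5/1.56×10^16)·exp(20.85) = 5.103×10^-11 × 1.136×10^9 = 0.0580.
Since E_P < E_Q, lowering the temperature improves selectivity toward P.

0.0580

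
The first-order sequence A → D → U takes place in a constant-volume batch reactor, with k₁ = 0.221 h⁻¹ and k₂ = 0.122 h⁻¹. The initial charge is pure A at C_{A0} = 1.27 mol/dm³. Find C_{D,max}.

0.611 mol/dm³

For a first-order series the maximum intermediate yield is C_{D,max}/C_{A0} = (k₁/k₂)^[k₂/(k₂−k₁)].
= (0.221/0.122)^(0.122/(0.122−0.221)) = (1.811)^(-1.232) = 0.4809.
C_{D,max} = 0.4809×1.27 = 0.611 mol/dm³.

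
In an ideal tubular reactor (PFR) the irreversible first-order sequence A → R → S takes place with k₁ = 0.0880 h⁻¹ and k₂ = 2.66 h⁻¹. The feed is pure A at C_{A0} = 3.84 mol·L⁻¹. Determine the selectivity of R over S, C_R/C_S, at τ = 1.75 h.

For first-order series with pure A initially, C_R(τ) = k₁C_{A0}/(k₂−k₁)·(e^(−k₁τ) − e^(−k₂τ)).
e^(−k₁τ) = e^(−0.0880×1.75) = e^(−0.1540) = 0.8573; e^(−k₂τ) = e^(−4.655) = 0.009514.
C_R = 0.0880×3.84/(2.66−0.0880) × (0.8573−0.009514) = 0.1314×0.8478 = 0.1114 mol·L⁻¹.
C_A = C_{A0}e^(−k₁τ) = 3.292 mol·L⁻¹, so C_S = C_{A0}−C_A−C_R = 0.4367 mol·L⁻¹; C_R/C_S = 0.255.

0.255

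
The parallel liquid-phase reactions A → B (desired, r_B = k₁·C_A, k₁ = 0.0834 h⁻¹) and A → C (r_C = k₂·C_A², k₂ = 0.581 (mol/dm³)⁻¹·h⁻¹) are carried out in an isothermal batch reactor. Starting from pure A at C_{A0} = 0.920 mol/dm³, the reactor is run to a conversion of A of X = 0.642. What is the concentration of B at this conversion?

0.116 mol/dm³

C_A = C_{A0}(1−X) = 0.3294 mol/dm³.
Along a PFR/batch, dC_B/dC_A = −r_B/(r_B+r_C) = −k₁/(k₁+k₂·C_A).
Integrating from C_{A0} to C_A: C_B = (0.0834/0.581)·ln[(0.0834+0.581·0.920)/(0.0834+0.581·0.329)] = 0.1435·ln(0.6179/0.2748) = 0.1163 mol/dm³.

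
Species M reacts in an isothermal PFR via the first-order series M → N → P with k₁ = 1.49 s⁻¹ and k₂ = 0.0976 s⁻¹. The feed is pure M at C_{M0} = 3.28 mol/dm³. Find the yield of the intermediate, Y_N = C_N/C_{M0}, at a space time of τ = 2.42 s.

0.816

The intermediate concentration in a first-order A→B→C sequence is C_N = k₁C_{M0}(e^(−k₁τ) − e^(−k₂τ))/(k₂−k₁).
e^(−k₁τ) = e^(−1.49×2.42) = e^(−3.606) = 0.02717; e^(−k₂τ) = e^(−0.2362) = 0.7896.
C_N = 1.49×3.28/(0.0976−1.49) × (0.02717−0.7896) = (-3.510)×(-0.7625) = 2.676 mol/dm³.
Y_N = C_N/C_{M0} = 2.676/3.28 = 0.816.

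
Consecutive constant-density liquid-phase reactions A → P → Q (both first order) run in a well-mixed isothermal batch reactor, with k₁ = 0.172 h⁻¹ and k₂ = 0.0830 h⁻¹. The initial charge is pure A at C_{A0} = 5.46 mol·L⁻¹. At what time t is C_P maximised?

8.19 h

Setting dC_P/dt = 0 gives t_opt = ln(k₂/k₁)/(k₂−k₁).
= ln(0.0830/0.172)/(0.0830−0.172) = ln(0.4826)/-0.08900 = -0.7287/-0.08900 = 8.19 h.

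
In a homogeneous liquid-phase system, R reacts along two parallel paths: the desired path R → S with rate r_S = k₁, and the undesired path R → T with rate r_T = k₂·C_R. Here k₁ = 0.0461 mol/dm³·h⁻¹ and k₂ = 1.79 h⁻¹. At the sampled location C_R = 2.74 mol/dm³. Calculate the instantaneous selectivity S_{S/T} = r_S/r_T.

S_{S/T} = r_S/r_T = (k₁)/(k₂·C_R) = (k₁/k₂)·C_R⁻¹.
= (0.0461) / (1.79×2.740) = 0.04610/4.905 = 0.00940.
The undesired path is higher order in R, so low C_R (CSTR or dilute feed) favours S.

0.00940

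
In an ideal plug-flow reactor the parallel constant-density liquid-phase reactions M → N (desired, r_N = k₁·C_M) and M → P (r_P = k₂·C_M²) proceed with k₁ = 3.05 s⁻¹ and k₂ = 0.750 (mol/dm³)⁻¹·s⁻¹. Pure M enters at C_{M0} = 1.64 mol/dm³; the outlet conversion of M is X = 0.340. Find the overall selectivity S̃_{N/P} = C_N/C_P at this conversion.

C_M = C_{M0}(1−X) = 1.082 mol/dm³.
Along a PFR/batch, dC_N/dC_M = −r_N/(r_N+r_P) = −k₁/(k₁+k₂·C_M).
Integrating from C_{M0} to C_M: C_N = (3.05/0.750)·ln[(3.05+0.750·1.64)/(3.05+0.750·1.08)] = 4.067·ln(4.280/3.862) = 0.4181 mol/dm³.
C_P = (C_{M0}−C_M)−C_N = 0.1395 mol/dm³; S̃_{N/P} = 0.4181/0.1395 = 3.00.

3.00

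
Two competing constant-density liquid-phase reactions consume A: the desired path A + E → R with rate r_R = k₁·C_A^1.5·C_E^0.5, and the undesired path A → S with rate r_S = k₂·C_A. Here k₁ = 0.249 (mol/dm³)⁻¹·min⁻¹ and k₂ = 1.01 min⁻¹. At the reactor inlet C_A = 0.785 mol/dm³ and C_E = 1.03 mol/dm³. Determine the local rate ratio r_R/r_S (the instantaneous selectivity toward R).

S_{R/S} = r_R/r_S = (k₁·C_A^1.5·C_E^0.5)/(k₂·C_A) = (k₁/k₂)·C_A^0.5·C_E^0.5.
= (0.249×0.7850^1.5×1.030^0.5) / (1.01×0.7850) = 0.1758/0.7929 = 0.222.
Since the desired path is higher order in A, keeping C_A high (PFR or concentrated feed) favours R.

0.222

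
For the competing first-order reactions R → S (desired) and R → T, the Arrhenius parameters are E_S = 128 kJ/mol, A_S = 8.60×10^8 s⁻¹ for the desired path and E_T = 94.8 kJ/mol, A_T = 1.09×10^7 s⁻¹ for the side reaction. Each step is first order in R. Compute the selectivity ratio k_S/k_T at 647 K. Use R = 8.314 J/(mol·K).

0.165

With equal orders, S_{S/T} = k_S/k_T = (A_S/A_T)·exp[(E_T−E_S)/(RT)].
(E_T−E_S)/(RT) = (94.8−128)×10³/(8.314×647) = -33200/5379 = -6.172.
k_S/k_T = (8.60×10^8/1.09×10^7)·exp(-6.172) = 78.90 × 0.002087 = 0.165.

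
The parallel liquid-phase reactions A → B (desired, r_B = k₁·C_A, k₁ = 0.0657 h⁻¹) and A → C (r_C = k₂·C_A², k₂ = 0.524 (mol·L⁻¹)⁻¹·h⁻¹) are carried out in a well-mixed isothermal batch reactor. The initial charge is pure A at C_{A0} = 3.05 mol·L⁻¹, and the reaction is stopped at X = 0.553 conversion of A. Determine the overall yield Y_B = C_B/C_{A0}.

C_A = C_{A0}(1−X) = 1.363 mol·L⁻¹.
Along a PFR/batch, dC_B/dC_A = −r_B/(r_B+r_C) = −k₁/(k₁+k₂·C_A).
Integrating from C_{A0} to C_A: C_B = (0.0657/0.524)·ln[(0.0657+0.524·3.05)/(0.0657+0.524·1.36)] = 0.1254·ln(1.664/0.7801) = 0.09498 mol·L⁻¹.
Y_B = C_B/C_{A0} = 0.09498/3.05 = 0.0311.

0.0311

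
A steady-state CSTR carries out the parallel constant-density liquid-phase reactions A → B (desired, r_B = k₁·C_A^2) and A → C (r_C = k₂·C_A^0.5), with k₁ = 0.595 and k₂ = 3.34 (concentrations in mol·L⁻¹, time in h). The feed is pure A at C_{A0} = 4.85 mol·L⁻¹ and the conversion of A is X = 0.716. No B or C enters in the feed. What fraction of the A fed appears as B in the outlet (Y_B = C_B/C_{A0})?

0.160

Exit C_A = C_{A0}(1−X) = 4.85×0.284 = 1.377 mol·L⁻¹.
In a CSTR the entire volume is at exit conditions, so r_B = 0.595×1.377^2 = 1.129 and r_C = 3.34×1.377^0.5 = 3.920.
Fraction of consumed A going to B: r_B/(r_B+r_C) = 0.2236.
C_B = 0.2236·C_{A0}·X = 0.2236×4.85×0.716 = 0.776 mol·L⁻¹; Y_B = C_B/C_{A0} = 0.160.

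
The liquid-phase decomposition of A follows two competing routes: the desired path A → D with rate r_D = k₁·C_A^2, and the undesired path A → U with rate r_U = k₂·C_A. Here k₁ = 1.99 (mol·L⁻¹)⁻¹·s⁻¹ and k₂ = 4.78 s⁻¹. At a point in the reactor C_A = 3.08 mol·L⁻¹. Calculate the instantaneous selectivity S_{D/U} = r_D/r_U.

S_{D/U} = r_D/r_U = (k₁·C_A^2)/(k₂·C_A) = (k₁/k₂)·C_A.
= (1.99×3.080^2) / (4.78×3.080) = 18.88/14.72 = 1.28.
Since the desired path is higher order in A, keeping C_A high (PFR or concentrated feed) favours D.

1.28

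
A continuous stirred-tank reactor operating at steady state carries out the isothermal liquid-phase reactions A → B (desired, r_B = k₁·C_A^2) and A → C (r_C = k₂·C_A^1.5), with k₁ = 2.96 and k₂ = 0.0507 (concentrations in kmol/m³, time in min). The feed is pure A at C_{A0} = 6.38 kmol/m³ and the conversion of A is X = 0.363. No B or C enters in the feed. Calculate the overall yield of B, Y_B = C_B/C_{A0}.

Exit C_A = C_{A0}(1−X) = 6.38×0.637 = 4.064 kmol/m³.
Rates in a CSTR are evaluated at the outlet concentration: r_B = 2.96×4.064^2 = 48.89, r_C = 0.0507×4.064^1.5 = 0.4154.
Fraction of consumed A going to B: r_B/(r_B+r_C) = 0.9916.
C_B = 0.9916·C_{A0}·X = 0.9916×6.38×0.363 = 2.30 kmol/m³; Y_B = C_B/C_{A0} = 0.360.

0.360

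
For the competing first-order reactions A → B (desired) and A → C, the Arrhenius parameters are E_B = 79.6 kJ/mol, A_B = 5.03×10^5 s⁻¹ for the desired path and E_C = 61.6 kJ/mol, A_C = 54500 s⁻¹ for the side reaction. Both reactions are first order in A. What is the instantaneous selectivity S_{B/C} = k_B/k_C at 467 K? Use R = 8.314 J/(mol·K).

0.0895

Since both paths have the same order in A, the concentration cancels and S_{B/C} = k_B/k_C = (A_B/A_C)·exp[(E_C−E_B)/(RT)].
(E_C−E_B)/(RT) = (61.6−79.6)×10³/(8.314×467) = -18000/3883 = -4.636.
k_B/k_C = (5.03×10^5/54500)·exp(-4.636) = 9.229 × 0.009696 = 0.0895.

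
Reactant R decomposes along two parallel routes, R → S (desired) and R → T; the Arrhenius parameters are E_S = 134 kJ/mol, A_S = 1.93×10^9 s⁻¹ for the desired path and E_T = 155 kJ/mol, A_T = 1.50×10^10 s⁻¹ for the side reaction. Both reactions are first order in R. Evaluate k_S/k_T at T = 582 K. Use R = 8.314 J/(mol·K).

9.87

With equal orders, S_{S/T} = k_S/k_T = (A_S/A_T)·exp[(E_T−E_S)/(RT)].
(E_T−E_S)/(RT) = (155−134)×10³/(8.314×582) = 21000/4839 = 4.340.
k_S/k_T = (1.93×10^9/1.50×10^10)·exp(4.340) = 0.1287 × 76.70 = 9.87.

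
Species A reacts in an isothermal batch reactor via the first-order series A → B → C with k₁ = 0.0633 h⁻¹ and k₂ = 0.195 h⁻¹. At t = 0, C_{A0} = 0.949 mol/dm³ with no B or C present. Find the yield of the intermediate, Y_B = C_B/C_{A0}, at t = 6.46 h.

0.183

The intermediate concentration in a first-order A→B→C sequence is C_B = k₁C_{A0}(e^(−k₁t) − e^(−k₂t))/(k₂−k₁).
e^(−k₁t) = e^(−0.0633×6.46) = e^(−0.4089) = 0.6644; e^(−k₂t) = e^(−1.260) = 0.2837.
C_B = 0.0633×0.949/(0.195−0.0633) × (0.6644−0.2837) = 0.4561×0.3806 = 0.1736 mol/dm³.
Y_B = C_B/C_{A0} = 0.1736/0.949 = 0.183.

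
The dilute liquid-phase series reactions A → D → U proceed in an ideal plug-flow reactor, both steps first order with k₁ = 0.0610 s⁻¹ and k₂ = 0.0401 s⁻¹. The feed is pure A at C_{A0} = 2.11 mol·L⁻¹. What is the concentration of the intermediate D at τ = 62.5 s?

For first-order series with pure A initially, C_D(τ) = k₁C_{A0}/(k₂−k₁)·(e^(−k₁τ) − e^(−k₂τ)).
e^(−k₁τ) = e^(−0.0610×62.5) = e^(−3.812) = 0.02209; e^(−k₂τ) = e^(−2.506) = 0.08157.
C_D = 0.0610×2.11/(0.0401−0.0610) × (0.02209−0.08157) = (-6.158)×(-0.05948) = 0.3663 mol·L⁻¹.

0.366 mol·L⁻¹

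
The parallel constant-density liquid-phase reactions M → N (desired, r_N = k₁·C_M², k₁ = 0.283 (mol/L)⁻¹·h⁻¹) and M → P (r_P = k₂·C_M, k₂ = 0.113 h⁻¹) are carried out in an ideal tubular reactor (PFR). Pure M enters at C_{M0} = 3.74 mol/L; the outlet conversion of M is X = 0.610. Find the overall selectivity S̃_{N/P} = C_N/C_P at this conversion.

6.13

C_M = C_{M0}(1−X) = 1.459 mol/L.
Along a PFR/batch, dC_P/dC_M = −r_P/(r_N+r_P) = −k₂/(k₂+k₁·C_M).
Integrating from C_{M0} to C_M: C_P = (0.113/0.283)·ln[(0.113+0.283·3.74)/(0.113+0.283·1.46)] = 0.3993·ln(1.171/0.5258) = 0.3199 mol/L.
Then C_N = (C_{M0}−C_M) − C_P = 2.281 − 0.3199 = 1.962 mol/L.
S̃_{N/P} = C_N/C_P = 1.962/0.3199 = 6.13.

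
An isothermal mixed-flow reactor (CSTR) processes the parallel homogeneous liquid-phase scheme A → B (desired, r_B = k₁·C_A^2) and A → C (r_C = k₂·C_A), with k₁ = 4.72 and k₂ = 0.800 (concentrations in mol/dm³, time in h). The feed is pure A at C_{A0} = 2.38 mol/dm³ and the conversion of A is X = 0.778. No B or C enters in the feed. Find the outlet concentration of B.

1.40 mol/dm³

Exit C_A = C_{A0}(1−X) = 2.38×0.222 = 0.5284 mol/dm³.
A CSTR operates uniformly at the exit composition, giving r_B = 1.318 and r_C = 0.4227 (each k·C_A^n at C_A = 0.5284).
Fraction of consumed A going to B: r_B/(r_B+r_C) = 0.7571.
C_B = 0.7571·C_{A0}·X = 0.7571×2.38×0.778 = 1.40 mol/dm³.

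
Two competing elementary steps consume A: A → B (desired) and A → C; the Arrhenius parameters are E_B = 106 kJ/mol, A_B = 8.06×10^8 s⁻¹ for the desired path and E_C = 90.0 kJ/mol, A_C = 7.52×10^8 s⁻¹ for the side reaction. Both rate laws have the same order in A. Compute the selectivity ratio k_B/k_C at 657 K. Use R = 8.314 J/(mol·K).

With equal orders, S_{B/C} = k_B/k_C = (A_B/A_C)·exp[(E_C−E_B)/(RT)].
(E_C−E_B)/(RT) = (90.0−106)×10³/(8.314×657) = -16000/5462 = -2.929.
k_B/k_C = (8.06×10^8/7.52×10^8)·exp(-2.929) = 1.072 × 0.05344 = 0.0573.
Since E_B > E_C, raising the temperature improves selectivity toward B.

0.0573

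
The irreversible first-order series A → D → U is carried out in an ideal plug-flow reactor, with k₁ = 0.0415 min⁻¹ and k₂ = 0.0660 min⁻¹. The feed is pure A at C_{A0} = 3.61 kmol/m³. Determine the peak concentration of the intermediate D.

At the optimum, C_{D,max}/C_{A0} = (k₁/k₂)^[k₂/(k₂−k₁)].
= (0.0415/0.0660)^(0.0660/(0.0660−0.0415)) = (0.6288)^(2.694) = 0.2865.
C_{D,max} = 0.2865×3.61 = 1.03 kmol/m³.

1.03 kmol/m³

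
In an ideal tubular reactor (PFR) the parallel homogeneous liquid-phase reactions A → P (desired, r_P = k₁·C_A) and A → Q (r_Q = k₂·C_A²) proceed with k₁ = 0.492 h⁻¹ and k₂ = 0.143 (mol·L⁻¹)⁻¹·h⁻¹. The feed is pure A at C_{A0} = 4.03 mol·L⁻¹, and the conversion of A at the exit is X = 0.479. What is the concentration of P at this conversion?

C_A = C_{A0}(1−X) = 2.100 mol·L⁻¹.
Along a PFR/batch, dC_P/dC_A = −r_P/(r_P+r_Q) = −k₁/(k₁+k₂·C_A).
Integrating from C_{A0} to C_A: C_P = (0.492/0.143)·ln[(0.492+0.143·4.03)/(0.492+0.143·2.10)] = 3.441·ln(1.068/0.7922) = 1.029 mol·L⁻¹.

1.03 mol·L⁻¹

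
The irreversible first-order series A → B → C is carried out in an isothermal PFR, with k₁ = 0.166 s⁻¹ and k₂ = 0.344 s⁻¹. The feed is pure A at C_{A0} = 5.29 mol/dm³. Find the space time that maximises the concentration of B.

4.09 s

The intermediate peaks when r₁ = r₂, i.e. k₁e^(−k₁τ) = k₂e^(−k₂τ), giving τ_opt = ln(k₂/k₁)/(k₂−k₁).
= ln(0.344/0.166)/(0.344−0.166) = ln(2.072)/0.1780 = 0.7287/0.1780 = 4.09 s.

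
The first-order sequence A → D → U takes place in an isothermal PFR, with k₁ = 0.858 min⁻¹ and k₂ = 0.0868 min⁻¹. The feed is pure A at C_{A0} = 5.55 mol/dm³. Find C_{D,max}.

4.29 mol/dm³

At the optimum, C_{D,max}/C_{A0} = (k₁/k₂)^[k₂/(k₂−k₁)].
= (0.858/0.0868)^(0.0868/(0.0868−0.858)) = (9.885)^(-0.1126) = 0.7727.
C_{D,max} = 0.7727×5.55 = 4.29 mol/dm³.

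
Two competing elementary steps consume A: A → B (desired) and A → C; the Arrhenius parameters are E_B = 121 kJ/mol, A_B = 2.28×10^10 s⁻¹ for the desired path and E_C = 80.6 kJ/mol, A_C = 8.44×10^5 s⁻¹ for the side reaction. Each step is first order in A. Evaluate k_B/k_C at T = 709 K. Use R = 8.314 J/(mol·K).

With equal orders, S_{B/C} = k_B/k_C = (A_B/A_C)·exp[(E_C−E_B)/(RT)].
(E_C−E_B)/(RT) = (80.6−121)×10³/(8.314×709) = -40400/5895 = -6.854.
k_B/k_C = (2.28×10^10/8.44×10^5)·exp(-6.854) = 27014 × 0.001056 = 28.5.

28.5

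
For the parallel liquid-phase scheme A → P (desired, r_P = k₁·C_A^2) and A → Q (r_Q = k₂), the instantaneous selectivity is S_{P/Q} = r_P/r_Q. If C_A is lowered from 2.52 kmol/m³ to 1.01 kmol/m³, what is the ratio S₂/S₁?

S_{P/Q} = (k₁/k₂)·C_A^2, so S₂/S₁ = (C_{A,2}/C_{A,1})^2.
= (1.01/2.52)^2 = (0.4008)^2 = 0.161.

0.161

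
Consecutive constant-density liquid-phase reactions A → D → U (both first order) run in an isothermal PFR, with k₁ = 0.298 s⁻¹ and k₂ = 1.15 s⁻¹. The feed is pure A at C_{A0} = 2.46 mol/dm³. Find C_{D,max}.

Evaluating C_D at τ_opt = ln(k₂/k₁)/(k₂−k₁) gives C_{D,max}/C_{A0} = (k₁/k₂)^[k₂/(k₂−k₁)].
= (0.298/1.15)^(1.15/(1.15−0.298)) = (0.2591)^(1.350) = 0.1616.
C_{D,max} = 0.1616×2.46 = 0.397 mol/dm³.

0.397 mol/dm³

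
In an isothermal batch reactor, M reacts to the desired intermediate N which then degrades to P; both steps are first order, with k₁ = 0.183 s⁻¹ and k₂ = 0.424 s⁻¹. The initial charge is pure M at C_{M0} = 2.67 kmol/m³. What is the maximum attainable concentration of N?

At the optimum, C_{N,max}/C_{M0} = (k₁/k₂)^[k₂/(k₂−k₁)].
= (0.183/0.424)^(0.424/(0.424−0.183)) = (0.4316)^(1.759) = 0.2280.
C_{N,max} = 0.2280×2.67 = 0.609 kmol/m³.

0.609 kmol/m³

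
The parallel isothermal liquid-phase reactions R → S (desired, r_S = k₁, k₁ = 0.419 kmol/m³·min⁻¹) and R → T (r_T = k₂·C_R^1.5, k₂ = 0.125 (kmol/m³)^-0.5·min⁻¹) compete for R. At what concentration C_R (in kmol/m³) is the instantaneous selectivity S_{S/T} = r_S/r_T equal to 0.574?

3.24 kmol/m³

S_{S/T} = (k₁/k₂)·C_R^-1.5 ⇒ C_R = (S·k₂/k₁)^(1/(-1.5)).
= (0.574×0.125/0.419)^(-0.6667) = (0.1712)^(-0.6667) = 3.24 kmol/m³.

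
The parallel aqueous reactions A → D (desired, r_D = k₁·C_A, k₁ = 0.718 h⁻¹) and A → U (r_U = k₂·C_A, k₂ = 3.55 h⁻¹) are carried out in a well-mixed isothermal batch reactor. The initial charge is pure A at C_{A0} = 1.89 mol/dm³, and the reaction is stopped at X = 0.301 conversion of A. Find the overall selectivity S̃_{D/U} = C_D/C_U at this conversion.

C_A = C_{A0}(1−X) = 1.321 mol/dm³.
Both paths are first order in A, so the instantaneous fraction to D is constant: dC_D/d(−C_A) = k₁/(k₁+k₂) = 0.1682.
C_D = 0.1682·(C_{A0}−C_A) = 0.1682×0.5689 = 0.0957 mol/dm³.
C_U = (C_{A0}−C_A)−C_D = 0.4732 mol/dm³; S̃_{D/U} = 0.09570/0.4732 = 0.202.

0.202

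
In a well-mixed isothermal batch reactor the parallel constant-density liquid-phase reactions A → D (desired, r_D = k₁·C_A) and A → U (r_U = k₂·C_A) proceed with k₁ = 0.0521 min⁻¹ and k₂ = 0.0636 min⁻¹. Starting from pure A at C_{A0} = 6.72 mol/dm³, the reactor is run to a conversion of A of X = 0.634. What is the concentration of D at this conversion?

C_A = C_{A0}(1−X) = 2.460 mol/dm³.
Both paths are first order in A, so the instantaneous fraction to D is constant: dC_D/d(−C_A) = k₁/(k₁+k₂) = 0.4503.
C_D = 0.4503·(C_{A0}−C_A) = 0.4503×4.260 = 1.92 mol/dm³.

1.92 mol/dm³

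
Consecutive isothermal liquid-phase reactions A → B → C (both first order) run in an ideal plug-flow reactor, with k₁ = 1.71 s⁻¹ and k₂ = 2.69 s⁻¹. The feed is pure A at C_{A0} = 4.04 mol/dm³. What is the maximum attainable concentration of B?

At the optimum, C_{B,max}/C_{A0} = (k₁/k₂)^[k₂/(k₂−k₁)].
= (1.71/2.69)^(2.69/(2.69−1.71)) = (0.6357)^(2.745) = 0.2884.
C_{B,max} = 0.2884×4.04 = 1.16 mol/dm³.

1.16 mol/dm³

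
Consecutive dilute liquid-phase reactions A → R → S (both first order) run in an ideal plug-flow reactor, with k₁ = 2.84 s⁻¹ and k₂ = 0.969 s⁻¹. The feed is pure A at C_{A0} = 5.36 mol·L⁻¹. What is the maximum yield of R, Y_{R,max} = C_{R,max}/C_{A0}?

0.573

At the optimum, C_{R,max}/C_{A0} = (k₁/k₂)^[k₂/(k₂−k₁)].
= (2.84/0.969)^(0.969/(0.969−2.84)) = (2.931)^(-0.5179) = 0.5730.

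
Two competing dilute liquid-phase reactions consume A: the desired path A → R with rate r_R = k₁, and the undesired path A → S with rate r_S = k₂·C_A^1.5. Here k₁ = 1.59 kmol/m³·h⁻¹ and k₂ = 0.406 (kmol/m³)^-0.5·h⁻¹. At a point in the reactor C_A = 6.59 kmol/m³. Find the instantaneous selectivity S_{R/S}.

0.231

S_{R/S} = r_R/r_S = (k₁)/(k₂·C_A^1.5) = (k₁/k₂)·C_A^-1.5.
= (1.59) / (0.406×6.590^1.5) = 1.590/6.868 = 0.231.
The undesired path is higher order in A, so low C_A (CSTR or dilute feed) favours R.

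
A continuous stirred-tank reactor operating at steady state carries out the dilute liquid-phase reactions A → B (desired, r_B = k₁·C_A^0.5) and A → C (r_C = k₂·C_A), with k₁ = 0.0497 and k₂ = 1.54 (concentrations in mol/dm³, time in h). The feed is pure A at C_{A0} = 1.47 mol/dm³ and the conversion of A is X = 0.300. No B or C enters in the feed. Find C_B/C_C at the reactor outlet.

Exit C_A = C_{A0}(1−X) = 1.47×0.700 = 1.029 mol/dm³.
Rates in a CSTR are evaluated at the outlet concentration: r_B = 0.0497×1.029^0.5 = 0.05042, r_C = 1.54×1.029 = 1.585.
Overall selectivity = C_B/C_C = r_Bτ/(r_Cτ) = r_B/r_C = 0.0318.

0.0318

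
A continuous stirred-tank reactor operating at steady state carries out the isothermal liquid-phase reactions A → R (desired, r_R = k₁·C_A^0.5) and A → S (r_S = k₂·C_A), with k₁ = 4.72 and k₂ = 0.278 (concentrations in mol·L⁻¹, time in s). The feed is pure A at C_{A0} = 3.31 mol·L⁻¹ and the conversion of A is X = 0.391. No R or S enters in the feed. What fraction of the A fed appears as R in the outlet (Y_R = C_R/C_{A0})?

0.361

Exit C_A = C_{A0}(1−X) = 3.31×0.609 = 2.016 mol·L⁻¹.
A CSTR operates uniformly at the exit composition, giving r_R = 6.701 and r_S = 0.5604 (each k·C_A^n at C_A = 2.016).
Fraction of consumed A going to R: r_R/(r_R+r_S) = 0.9228.
C_R = 0.9228·C_{A0}·X = 0.9228×3.31×0.391 = 1.19 mol·L⁻¹; Y_R = C_R/C_{A0} = 0.361.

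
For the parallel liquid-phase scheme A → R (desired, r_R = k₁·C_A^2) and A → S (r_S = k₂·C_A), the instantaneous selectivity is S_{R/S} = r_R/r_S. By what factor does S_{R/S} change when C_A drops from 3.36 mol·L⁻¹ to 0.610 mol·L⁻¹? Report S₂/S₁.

S_{R/S} = (k₁/k₂)·C_A, so S₂/S₁ = (C_{A,2}/C_{A,1}).
= 0.610/3.36 = 0.182.

0.182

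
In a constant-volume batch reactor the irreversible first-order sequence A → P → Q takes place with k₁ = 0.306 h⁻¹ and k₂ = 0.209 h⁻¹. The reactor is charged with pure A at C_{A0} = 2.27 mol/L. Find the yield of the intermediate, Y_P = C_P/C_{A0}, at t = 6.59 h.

0.376

Solving the coupled first-order balances gives C_P(t) = [k₁/(k₂−k₁)]·C_{A0}·(e^(−k₁t) − e^(−k₂t)).
e^(−k₁t) = e^(−0.306×6.59) = e^(−2.017) = 0.1331; e^(−k₂t) = e^(−1.377) = 0.2523.
C_P = 0.306×2.27/(0.209−0.306) × (0.1331−0.2523) = (-7.161)×(-0.1191) = 0.8532 mol/L.
Y_P = C_P/C_{A0} = 0.8532/2.27 = 0.376.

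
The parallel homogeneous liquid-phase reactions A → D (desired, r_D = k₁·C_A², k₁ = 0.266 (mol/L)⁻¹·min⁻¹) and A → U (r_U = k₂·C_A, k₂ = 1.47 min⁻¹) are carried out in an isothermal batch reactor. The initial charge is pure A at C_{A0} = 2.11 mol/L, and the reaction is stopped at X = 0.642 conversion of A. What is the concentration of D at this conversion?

C_A = C_{A0}(1−X) = 0.7554 mol/L.
Along a PFR/batch, dC_U/dC_A = −r_U/(r_D+r_U) = −k₂/(k₂+k₁·C_A).
Integrating from C_{A0} to C_A: C_U = (1.47/0.266)·ln[(1.47+0.266·2.11)/(1.47+0.266·0.755)] = 5.526·ln(2.031/1.671) = 1.079 mol/L.
Then C_D = (C_{A0}−C_A) − C_U = 1.355 − 1.079 = 0.2755 mol/L.

0.275 mol/L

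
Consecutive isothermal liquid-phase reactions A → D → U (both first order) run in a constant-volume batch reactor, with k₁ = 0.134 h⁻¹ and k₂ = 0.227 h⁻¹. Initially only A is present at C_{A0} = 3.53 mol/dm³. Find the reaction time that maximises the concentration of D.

Setting dC_D/dt = 0 gives t_opt = ln(k₂/k₁)/(k₂−k₁).
= ln(0.227/0.134)/(0.227−0.134) = ln(1.694)/0.09300 = 0.5271/0.09300 = 5.67 h.

5.67 h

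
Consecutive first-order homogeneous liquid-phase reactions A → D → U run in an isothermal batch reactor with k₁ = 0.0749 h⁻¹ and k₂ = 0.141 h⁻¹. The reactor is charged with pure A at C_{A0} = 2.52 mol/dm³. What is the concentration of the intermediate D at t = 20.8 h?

For first-order series with pure A initially, C_D(t) = k₁C_{A0}/(k₂−k₁)·(e^(−k₁t) − e^(−k₂t)).
e^(−k₁t) = e^(−0.0749×20.8) = e^(−1.558) = 0.2106; e^(−k₂t) = e^(−2.933) = 0.05325.
C_D = 0.0749×2.52/(0.141−0.0749) × (0.2106−0.05325) = 2.855×0.1573 = 0.4492 mol/dm³.

0.449 mol/dm³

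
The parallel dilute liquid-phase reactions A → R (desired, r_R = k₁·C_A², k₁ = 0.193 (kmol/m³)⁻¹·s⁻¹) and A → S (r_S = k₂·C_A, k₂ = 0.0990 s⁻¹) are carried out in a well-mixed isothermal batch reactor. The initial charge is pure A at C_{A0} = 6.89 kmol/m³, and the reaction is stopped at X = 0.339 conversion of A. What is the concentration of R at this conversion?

2.14 kmol/m³

C_A = C_{A0}(1−X) = 4.554 kmol/m³.
Along a PFR/batch, dC_S/dC_A = −r_S/(r_R+r_S) = −k₂/(k₂+k₁·C_A).
Integrating from C_{A0} to C_A: C_S = (0.0990/0.193)·ln[(0.0990+0.193·6.89)/(0.0990+0.193·4.55)] = 0.5130·ln(1.429/0.9780) = 0.1945 kmol/m³.
Then C_R = (C_{A0}−C_A) − C_S = 2.336 − 0.1945 = 2.141 kmol/m³.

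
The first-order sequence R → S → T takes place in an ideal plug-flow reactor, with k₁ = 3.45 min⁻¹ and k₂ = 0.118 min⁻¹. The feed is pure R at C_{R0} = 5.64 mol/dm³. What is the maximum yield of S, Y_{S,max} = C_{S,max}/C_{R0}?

For a first-order series the maximum intermediate yield is C_{S,max}/C_{R0} = (k₁/k₂)^[k₂/(k₂−k₁)].
= (3.45/0.118)^(0.118/(0.118−3.45)) = (29.24)^(-0.03541) = 0.8873.

0.887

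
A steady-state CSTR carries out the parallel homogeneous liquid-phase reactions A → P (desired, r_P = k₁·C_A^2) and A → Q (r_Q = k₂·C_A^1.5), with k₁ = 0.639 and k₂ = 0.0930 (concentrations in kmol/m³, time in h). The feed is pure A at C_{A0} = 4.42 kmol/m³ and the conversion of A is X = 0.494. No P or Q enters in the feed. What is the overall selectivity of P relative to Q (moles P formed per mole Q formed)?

Exit C_A = C_{A0}(1−X) = 4.42×0.506 = 2.237 kmol/m³.
In a CSTR the entire volume is at exit conditions, so r_P = 0.639×2.237^2 = 3.196 and r_Q = 0.0930×2.237^1.5 = 0.3111.
Overall selectivity = C_P/C_Q = r_Pτ/(r_Qτ) = r_P/r_Q = 10.3.

10.3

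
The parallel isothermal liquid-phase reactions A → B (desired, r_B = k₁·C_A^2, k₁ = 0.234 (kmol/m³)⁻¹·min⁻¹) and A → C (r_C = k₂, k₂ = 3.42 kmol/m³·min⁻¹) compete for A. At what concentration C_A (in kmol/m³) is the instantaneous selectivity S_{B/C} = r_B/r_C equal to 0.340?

S_{B/C} = (k₁/k₂)·C_A^2 ⇒ C_A = (S·k₂/k₁)^(0.5).
= (0.340×3.42/0.234)^(0.5) = (4.969)^(0.5) = 2.23 kmol/m³.

2.23 kmol/m³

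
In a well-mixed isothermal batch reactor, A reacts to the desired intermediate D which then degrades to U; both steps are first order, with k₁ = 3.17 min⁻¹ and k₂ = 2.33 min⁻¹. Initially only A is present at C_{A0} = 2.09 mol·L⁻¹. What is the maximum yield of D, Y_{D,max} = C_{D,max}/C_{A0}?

Evaluating C_D at t_opt = ln(k₂/k₁)/(k₂−k₁) gives C_{D,max}/C_{A0} = (k₁/k₂)^[k₂/(k₂−k₁)].
= (3.17/2.33)^(2.33/(2.33−3.17)) = (1.361)^(-2.774) = 0.4257.

0.426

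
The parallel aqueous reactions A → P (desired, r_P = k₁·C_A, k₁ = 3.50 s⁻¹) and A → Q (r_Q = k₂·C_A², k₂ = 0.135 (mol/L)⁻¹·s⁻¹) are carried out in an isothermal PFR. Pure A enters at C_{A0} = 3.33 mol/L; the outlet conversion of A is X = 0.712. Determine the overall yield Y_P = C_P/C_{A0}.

0.658

C_A = C_{A0}(1−X) = 0.9590 mol/L.
Along a PFR/batch, dC_P/dC_A = −r_P/(r_P+r_Q) = −k₁/(k₁+k₂·C_A).
Integrating from C_{A0} to C_A: C_P = (3.50/0.135)·ln[(3.50+0.135·3.33)/(3.50+0.135·0.959)] = 25.93·ln(3.950/3.629) = 2.191 mol/L.
Y_P = C_P/C_{A0} = 2.191/3.33 = 0.658.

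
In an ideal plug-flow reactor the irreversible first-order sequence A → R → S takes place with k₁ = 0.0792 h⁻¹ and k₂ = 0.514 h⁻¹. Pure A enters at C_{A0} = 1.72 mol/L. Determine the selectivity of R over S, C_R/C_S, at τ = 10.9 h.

0.152

For first-order series with pure A initially, C_R(τ) = k₁C_{A0}/(k₂−k₁)·(e^(−k₁τ) − e^(−k₂τ)).
e^(−k₁τ) = e^(−0.0792×10.9) = e^(−0.8633) = 0.4218; e^(−k₂τ) = e^(−5.603) = 0.003688.
C_R = 0.0792×1.72/(0.514−0.0792) × (0.4218−0.003688) = 0.3133×0.4181 = 0.1310 mol/L.
C_A = C_{A0}e^(−k₁τ) = 0.7255 mol/L, so C_S = C_{A0}−C_A−C_R = 0.8636 mol/L; C_R/C_S = 0.152.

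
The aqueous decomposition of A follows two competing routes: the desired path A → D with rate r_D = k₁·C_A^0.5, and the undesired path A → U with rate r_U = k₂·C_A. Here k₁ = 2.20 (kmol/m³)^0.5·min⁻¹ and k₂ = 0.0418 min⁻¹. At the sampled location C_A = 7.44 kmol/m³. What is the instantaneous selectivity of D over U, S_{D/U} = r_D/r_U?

19.3

S_{D/U} = r_D/r_U = (k₁·C_A^0.5)/(k₂·C_A) = (k₁/k₂)·C_A^-0.5.
= (2.20×7.440^0.5) / (0.0418×7.440) = 6.001/0.3110 = 19.3.
The undesired path is higher order in A, so low C_A (CSTR or dilute feed) favours D.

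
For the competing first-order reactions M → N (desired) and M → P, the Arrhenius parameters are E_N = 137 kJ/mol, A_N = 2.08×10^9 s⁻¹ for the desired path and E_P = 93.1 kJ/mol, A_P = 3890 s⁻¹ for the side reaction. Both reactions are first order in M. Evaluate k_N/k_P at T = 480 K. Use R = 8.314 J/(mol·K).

Since both paths have the same order in M, the concentration cancels and S_{N/P} = k_N/k_P = (A_N/A_P)·exp[(E_P−E_N)/(RT)].
(E_P−E_N)/(RT) = (93.1−137)×10³/(8.314×480) = -43900/3991 = -11.00.
k_N/k_P = (2.08×10^9/3890)·exp(-11.00) = 5.347×10^5 × 1.669×10^-5 = 8.93.
Since E_N > E_P, raising the temperature improves selectivity toward N.

8.93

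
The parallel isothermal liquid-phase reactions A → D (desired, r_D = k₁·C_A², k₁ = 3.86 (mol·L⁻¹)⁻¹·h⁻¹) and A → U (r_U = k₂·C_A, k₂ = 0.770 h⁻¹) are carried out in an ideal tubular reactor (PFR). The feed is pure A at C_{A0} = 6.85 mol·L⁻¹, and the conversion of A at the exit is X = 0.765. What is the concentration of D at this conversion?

4.97 mol·L⁻¹

C_A = C_{A0}(1−X) = 1.610 mol·L⁻¹.
Along a PFR/batch, dC_U/dC_A = −r_U/(r_D+r_U) = −k₂/(k₂+k₁·C_A).
Integrating from C_{A0} to C_A: C_U = (0.770/3.86)·ln[(0.770+3.86·6.85)/(0.770+3.86·1.61)] = 0.1995·ln(27.21/6.984) = 0.2713 mol·L⁻¹.
Then C_D = (C_{A0}−C_A) − C_U = 5.240 − 0.2713 = 4.969 mol·L⁻¹.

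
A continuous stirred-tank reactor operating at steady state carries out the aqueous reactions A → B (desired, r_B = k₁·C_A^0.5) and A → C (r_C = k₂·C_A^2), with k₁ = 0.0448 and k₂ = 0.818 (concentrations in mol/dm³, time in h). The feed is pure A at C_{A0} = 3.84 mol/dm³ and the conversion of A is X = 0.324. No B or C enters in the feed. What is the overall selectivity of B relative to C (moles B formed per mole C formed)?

Exit C_A = C_{A0}(1−X) = 3.84×0.676 = 2.596 mol/dm³.
In a CSTR the entire volume is at exit conditions, so r_B = 0.0448×2.596^0.5 = 0.07218 and r_C = 0.818×2.596^2 = 5.512.
Overall selectivity = C_B/C_C = r_Bτ/(r_Cτ) = r_B/r_C = 0.0131.

0.0131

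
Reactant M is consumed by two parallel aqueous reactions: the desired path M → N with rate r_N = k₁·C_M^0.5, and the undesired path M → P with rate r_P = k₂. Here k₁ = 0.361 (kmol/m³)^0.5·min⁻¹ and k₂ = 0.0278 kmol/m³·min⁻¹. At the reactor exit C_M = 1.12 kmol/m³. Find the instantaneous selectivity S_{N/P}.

S_{N/P} = r_N/r_P = (k₁·C_M^0.5)/(k₂) = (k₁/k₂)·C_M^0.5.
= (0.361×1.120^0.5) / (0.0278) = 0.3820/0.02780 = 13.7.
Since the desired path is higher order in M, keeping C_M high (PFR or concentrated feed) favours N.

13.7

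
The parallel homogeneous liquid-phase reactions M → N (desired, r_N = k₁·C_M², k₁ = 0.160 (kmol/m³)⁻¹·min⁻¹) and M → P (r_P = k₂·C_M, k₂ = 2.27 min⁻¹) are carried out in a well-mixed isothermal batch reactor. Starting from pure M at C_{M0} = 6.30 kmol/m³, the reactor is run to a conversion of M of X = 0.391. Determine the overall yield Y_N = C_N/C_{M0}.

0.103

C_M = C_{M0}(1−X) = 3.837 kmol/m³.
Along a PFR/batch, dC_P/dC_M = −r_P/(r_N+r_P) = −k₂/(k₂+k₁·C_M).
Integrating from C_{M0} to C_M: C_P = (2.27/0.160)·ln[(2.27+0.160·6.30)/(2.27+0.160·3.84)] = 14.19·ln(3.278/2.884) = 1.817 kmol/m³.
Then C_N = (C_{M0}−C_M) − C_P = 2.463 − 1.817 = 0.6459 kmol/m³.
Y_N = C_N/C_{M0} = 0.6459/6.30 = 0.103.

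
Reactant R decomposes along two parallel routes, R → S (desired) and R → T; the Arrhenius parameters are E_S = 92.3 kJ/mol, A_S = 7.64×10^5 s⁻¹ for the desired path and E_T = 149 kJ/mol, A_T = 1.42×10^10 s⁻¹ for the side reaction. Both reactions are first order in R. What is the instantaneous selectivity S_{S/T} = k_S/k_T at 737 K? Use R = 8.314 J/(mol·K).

0.562

k_S/k_T = (A_S/A_T)·exp[−(E_S−E_T)/(RT)] = (A_S/A_T)·exp[(E_T−E_S)/(RT)].
(E_T−E_S)/(RT) = (149−92.3)×10³/(8.314×737) = 56700/6127 = 9.253.
k_S/k_T = (7.64×10^5/1.42×10^10)·exp(9.253) = 5.380×10^-5 × 10441 = 0.562.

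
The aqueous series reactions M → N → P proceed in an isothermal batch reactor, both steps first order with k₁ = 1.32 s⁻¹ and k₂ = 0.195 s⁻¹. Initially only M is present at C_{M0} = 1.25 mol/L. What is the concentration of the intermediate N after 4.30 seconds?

0.629 mol/L

For first-order series with pure M initially, C_N(t) = k₁C_{M0}/(k₂−k₁)·(e^(−k₁t) − e^(−k₂t)).
e^(−k₁t) = e^(−1.32×4.30) = e^(−5.676) = 0.003427; e^(−k₂t) = e^(−0.8385) = 0.4324.
C_N = 1.32×1.25/(0.195−1.32) × (0.003427−0.4324) = (-1.467)×(-0.4289) = 0.6291 mol/L.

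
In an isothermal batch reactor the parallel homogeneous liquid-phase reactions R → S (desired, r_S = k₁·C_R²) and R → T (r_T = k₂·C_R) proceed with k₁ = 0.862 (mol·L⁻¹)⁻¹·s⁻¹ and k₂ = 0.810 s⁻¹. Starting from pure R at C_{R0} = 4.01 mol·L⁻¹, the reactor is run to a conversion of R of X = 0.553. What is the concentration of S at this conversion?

C_R = C_{R0}(1−X) = 1.792 mol·L⁻¹.
Along a PFR/batch, dC_T/dC_R = −r_T/(r_S+r_T) = −k₂/(k₂+k₁·C_R).
Integrating from C_{R0} to C_R: C_T = (0.810/0.862)·ln[(0.810+0.862·4.01)/(0.810+0.862·1.79)] = 0.9397·ln(4.267/2.355) = 0.5584 mol·L⁻¹.
Then C_S = (C_{R0}−C_R) − C_T = 2.218 − 0.5584 = 1.659 mol·L⁻¹.

1.66 mol·L⁻¹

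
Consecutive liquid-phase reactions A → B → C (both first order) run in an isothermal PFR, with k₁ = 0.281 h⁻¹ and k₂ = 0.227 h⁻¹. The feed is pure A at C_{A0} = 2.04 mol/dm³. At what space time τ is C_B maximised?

3.95 h

The intermediate peaks when r₁ = r₂, i.e. k₁e^(−k₁τ) = k₂e^(−k₂τ), giving τ_opt = ln(k₂/k₁)/(k₂−k₁).
= ln(0.227/0.281)/(0.227−0.281) = ln(0.8078)/-0.05400 = -0.2134/-0.05400 = 3.95 h.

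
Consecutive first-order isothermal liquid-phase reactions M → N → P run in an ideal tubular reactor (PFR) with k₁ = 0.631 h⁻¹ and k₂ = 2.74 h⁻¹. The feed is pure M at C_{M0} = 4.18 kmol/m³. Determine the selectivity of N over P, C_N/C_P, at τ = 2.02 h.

0.129

For first-order series with pure M initially, C_N(τ) = k₁C_{M0}/(k₂−k₁)·(e^(−k₁τ) − e^(−k₂τ)).
e^(−k₁τ) = e^(−0.631×2.02) = e^(−1.275) = 0.2795; e^(−k₂τ) = e^(−5.535) = 0.003947.
C_N = 0.631×4.18/(2.74−0.631) × (0.2795−0.003947) = 1.251×0.2756 = 0.3447 kmol/m³.
C_M = C_{M0}e^(−k₁τ) = 1.168 kmol/m³, so C_P = C_{M0}−C_M−C_N = 2.667 kmol/m³; C_N/C_P = 0.129.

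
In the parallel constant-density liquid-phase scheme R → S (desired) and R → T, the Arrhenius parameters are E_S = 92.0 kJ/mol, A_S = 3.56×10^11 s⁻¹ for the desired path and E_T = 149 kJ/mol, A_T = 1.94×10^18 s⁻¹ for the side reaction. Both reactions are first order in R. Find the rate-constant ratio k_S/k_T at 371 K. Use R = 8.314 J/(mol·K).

Since both paths have the same order in R, the concentration cancels and S_{S/T} = k_S/k_T = (A_S/A_T)·exp[(E_T−E_S)/(RT)].
(E_T−E_S)/(RT) = (149−92.0)×10³/(8.314×371) = 57000/3084 = 18.48.
k_S/k_T = (3.56×10^11/1.94×10^18)·exp(18.48) = 1.835×10^-7 × 1.061×10^8 = 19.5.

19.5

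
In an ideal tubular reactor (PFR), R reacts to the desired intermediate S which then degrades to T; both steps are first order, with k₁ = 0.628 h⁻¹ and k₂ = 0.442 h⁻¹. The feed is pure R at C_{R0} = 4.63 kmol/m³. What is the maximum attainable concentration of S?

2.01 kmol/m³

Evaluating C_S at τ_opt = ln(k₂/k₁)/(k₂−k₁) gives C_{S,max}/C_{R0} = (k₁/k₂)^[k₂/(k₂−k₁)].
= (0.628/0.442)^(0.442/(0.442−0.628)) = (1.421)^(-2.376) = 0.4340.
C_{S,max} = 0.4340×4.63 = 2.01 kmol/m³.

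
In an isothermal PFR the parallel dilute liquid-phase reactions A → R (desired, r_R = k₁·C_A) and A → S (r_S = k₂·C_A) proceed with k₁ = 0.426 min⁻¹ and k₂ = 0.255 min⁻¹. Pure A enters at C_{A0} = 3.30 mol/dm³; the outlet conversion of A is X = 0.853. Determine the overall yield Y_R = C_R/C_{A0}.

C_A = C_{A0}(1−X) = 0.4851 mol/dm³.
Both paths are first order in A, so the instantaneous fraction to R is constant: dC_R/d(−C_A) = k₁/(k₁+k₂) = 0.6256.
C_R = 0.6256·(C_{A0}−C_A) = 0.6256×2.815 = 1.76 mol/dm³.
Y_R = C_R/C_{A0} = 1.761/3.30 = 0.534.

0.534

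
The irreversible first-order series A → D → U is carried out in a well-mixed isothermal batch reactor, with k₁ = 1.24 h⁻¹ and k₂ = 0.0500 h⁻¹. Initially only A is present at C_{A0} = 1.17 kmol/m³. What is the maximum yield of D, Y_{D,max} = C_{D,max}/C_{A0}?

0.874

At the optimum, C_{D,max}/C_{A0} = (k₁/k₂)^[k₂/(k₂−k₁)].
= (1.24/0.0500)^(0.0500/(0.0500−1.24)) = (24.80)^(-0.04202) = 0.8738.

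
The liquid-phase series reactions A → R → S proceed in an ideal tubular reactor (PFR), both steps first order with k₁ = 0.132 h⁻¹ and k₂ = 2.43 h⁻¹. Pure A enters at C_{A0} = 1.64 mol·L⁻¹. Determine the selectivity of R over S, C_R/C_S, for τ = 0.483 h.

The intermediate concentration in a first-order A→B→C sequence is C_R = k₁C_{A0}(e^(−k₁τ) − e^(−k₂τ))/(k₂−k₁).
e^(−k₁τ) = e^(−0.132×0.483) = e^(−0.06376) = 0.9382; e^(−k₂τ) = e^(−1.174) = 0.3092.
C_R = 0.132×1.64/(2.43−0.132) × (0.9382−0.3092) = 0.09420×0.6290 = 0.05926 mol·L⁻¹.
C_A = C_{A0}e^(−k₁τ) = 1.539 mol·L⁻¹, so C_S = C_{A0}−C_A−C_R = 0.04204 mol·L⁻¹; C_R/C_S = 1.41.

1.41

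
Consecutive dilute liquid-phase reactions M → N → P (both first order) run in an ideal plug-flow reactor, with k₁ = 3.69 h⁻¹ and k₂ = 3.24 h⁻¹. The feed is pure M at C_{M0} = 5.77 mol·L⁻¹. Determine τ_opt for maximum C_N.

For first-order series the maximum of C_N occurs at τ_opt = ln(k₂/k₁)/(k₂−k₁).
= ln(3.24/3.69)/(3.24−3.69) = ln(0.8780)/-0.4500 = -0.1301/-0.4500 = 0.289 h.

0.289 h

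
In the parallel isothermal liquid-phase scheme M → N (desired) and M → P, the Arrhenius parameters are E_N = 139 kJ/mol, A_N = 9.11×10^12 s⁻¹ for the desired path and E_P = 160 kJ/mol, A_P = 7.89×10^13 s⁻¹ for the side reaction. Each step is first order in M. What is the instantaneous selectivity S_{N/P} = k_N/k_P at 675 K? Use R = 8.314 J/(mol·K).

k_N/k_P = (A_N/A_P)·exp[−(E_N−E_P)/(RT)] = (A_N/A_P)·exp[(E_P−E_N)/(RT)].
(E_P−E_N)/(RT) = (160−139)×10³/(8.314×675) = 21000/5612 = 3.742.
k_N/k_P = (9.11×10^12/7.89×10^13)·exp(3.742) = 0.1155 × 42.18 = 4.87.

4.87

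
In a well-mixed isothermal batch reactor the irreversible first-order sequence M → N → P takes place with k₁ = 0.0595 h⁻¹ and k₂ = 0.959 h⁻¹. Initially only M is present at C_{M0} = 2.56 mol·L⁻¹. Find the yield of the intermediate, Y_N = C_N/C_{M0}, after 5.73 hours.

The intermediate concentration in a first-order A→B→C sequence is C_N = k₁C_{M0}(e^(−k₁t) − e^(−k₂t))/(k₂−k₁).
e^(−k₁t) = e^(−0.0595×5.73) = e^(−0.3409) = 0.7111; e^(−k₂t) = e^(−5.495) = 0.004107.
C_N = 0.0595×2.56/(0.959−0.0595) × (0.7111−0.004107) = 0.1693×0.7070 = 0.1197 mol·L⁻¹.
Y_N = C_N/C_{M0} = 0.1197/2.56 = 0.0468.

0.0468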